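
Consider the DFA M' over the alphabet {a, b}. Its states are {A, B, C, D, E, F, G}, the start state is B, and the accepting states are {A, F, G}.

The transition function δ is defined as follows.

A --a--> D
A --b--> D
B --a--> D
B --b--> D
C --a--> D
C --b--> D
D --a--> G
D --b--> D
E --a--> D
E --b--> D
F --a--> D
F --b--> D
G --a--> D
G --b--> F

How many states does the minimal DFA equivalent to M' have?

First remove the unreachable states {A,C,E}; 4 states remain.
Initial partition by acceptance: {F,G} | {B,D}.
On input b, block {F,G} splits into {F} and {G}.
On input a, block {B,D} splits into {B} and {D}.
Stable partition: {F} | {B} | {G} | {D} — 4 equivalence classes.

4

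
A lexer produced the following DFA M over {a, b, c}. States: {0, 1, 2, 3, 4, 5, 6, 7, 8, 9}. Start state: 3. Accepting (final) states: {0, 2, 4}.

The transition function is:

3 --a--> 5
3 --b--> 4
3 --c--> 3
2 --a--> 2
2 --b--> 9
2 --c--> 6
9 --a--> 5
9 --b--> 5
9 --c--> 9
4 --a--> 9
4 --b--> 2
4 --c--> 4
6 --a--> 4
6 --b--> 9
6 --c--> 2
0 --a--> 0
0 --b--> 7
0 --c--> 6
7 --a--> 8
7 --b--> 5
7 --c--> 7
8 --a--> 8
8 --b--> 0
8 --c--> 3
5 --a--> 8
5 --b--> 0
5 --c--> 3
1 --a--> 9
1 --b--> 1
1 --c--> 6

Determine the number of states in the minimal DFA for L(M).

Reachable states from the start: {0,2,3,4,5,6,7,8,9}. Unreachable: {1} — drop them.
Initial partition by acceptance: {0,2,4} | {3,5,6,7,8,9}.
Refine {0,2,4} on symbol a: members go to different blocks, giving {0,2} and {4}.
Refine {3,5,6,7,8,9} on symbol a: members go to different blocks, giving {3,5,7,8,9} and {6}.
Split {3,5,7,8,9} by δ(·,b) → {5,8} and {7,9} and {3}.
Stable partition: {0,2} | {5,8} | {4} | {6} | {7,9} | {3} — 6 equivalence classes.

6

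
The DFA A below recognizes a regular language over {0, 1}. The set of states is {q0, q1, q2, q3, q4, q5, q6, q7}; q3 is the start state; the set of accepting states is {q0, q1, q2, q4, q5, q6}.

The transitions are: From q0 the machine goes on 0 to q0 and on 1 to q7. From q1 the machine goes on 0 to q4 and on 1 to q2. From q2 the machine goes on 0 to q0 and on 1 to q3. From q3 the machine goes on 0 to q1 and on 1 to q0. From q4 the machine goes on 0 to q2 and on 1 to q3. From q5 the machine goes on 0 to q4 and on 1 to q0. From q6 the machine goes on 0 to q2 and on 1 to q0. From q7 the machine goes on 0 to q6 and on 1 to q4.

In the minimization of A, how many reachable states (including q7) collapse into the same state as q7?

Reachable states from the start: {q0,q1,q2,q3,q4,q6,q7}. Unreachable: {q5} — drop them.
Start with accepting vs non-accepting: {q0,q1,q2,q4,q6} | {q3,q7}.
Split {q0,q1,q2,q4,q6} by δ(·,1) → {q0,q2,q4} and {q1,q6}.
The partition is now stable with 3 blocks: {q0,q2,q4} | {q3,q7} | {q1,q6}.
The equivalence class containing q7 is {q3,q7}, of size 2.

2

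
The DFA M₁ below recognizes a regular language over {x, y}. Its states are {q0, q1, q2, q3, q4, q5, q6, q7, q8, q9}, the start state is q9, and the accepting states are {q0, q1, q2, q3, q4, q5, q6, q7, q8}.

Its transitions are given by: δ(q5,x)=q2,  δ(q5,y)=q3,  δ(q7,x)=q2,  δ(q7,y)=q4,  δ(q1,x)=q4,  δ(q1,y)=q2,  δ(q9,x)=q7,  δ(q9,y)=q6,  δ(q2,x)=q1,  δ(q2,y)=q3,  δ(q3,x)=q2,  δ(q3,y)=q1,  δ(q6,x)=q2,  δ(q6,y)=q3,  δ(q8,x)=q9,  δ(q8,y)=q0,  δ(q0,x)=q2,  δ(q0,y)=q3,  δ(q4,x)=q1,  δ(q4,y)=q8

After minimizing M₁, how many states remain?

8

States {q5} cannot be reached from the start state, so discard them.
Initial partition by acceptance: {q0,q1,q2,q3,q4,q6,q7,q8} | {q9}.
On input x, block {q0,q1,q2,q3,q4,q6,q7,q8} splits into {q0,q1,q2,q3,q4,q6,q7} and {q8}.
Refine {q0,q1,q2,q3,q4,q6,q7} on symbol y: members go to different blocks, giving {q0,q1,q2,q3,q6,q7} and {q4}.
Refine {q0,q1,q2,q3,q6,q7} on symbol x: members go to different blocks, giving {q0,q2,q3,q6,q7} and {q1}.
Split {q0,q2,q3,q6,q7} by δ(·,x) → {q0,q3,q6,q7} and {q2}.
Refine {q0,q3,q6,q7} on symbol y: members go to different blocks, giving {q0,q6} and {q3} and {q7}.
Stable partition: {q0,q6} | {q9} | {q8} | {q4} | {q1} | {q2} | {q3} | {q7} — 8 equivalence classes.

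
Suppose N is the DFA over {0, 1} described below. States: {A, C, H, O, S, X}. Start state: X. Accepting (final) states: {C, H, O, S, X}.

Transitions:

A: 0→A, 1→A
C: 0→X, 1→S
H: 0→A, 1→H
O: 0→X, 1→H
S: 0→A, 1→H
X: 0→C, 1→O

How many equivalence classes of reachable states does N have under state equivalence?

Every state is reachable, so we keep all 6.
P0 = {C,H,O,S,X} | {A}.
Refine {C,H,O,S,X} on symbol 0: members go to different blocks, giving {C,O,X} and {H,S}.
On input 1, block {C,O,X} splits into {C,O} and {X}.
The partition is now stable with 4 blocks: {C,O} | {A} | {H,S} | {X}.

4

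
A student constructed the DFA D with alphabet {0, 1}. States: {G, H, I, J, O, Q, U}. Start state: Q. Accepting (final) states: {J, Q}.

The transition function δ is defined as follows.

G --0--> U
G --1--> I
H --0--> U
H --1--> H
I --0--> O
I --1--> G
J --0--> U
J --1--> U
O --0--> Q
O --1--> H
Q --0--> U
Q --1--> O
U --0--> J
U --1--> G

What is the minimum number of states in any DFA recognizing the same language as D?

3

Every state is reachable, so we keep all 7.
P0 = {J,Q} | {G,H,I,O,U}.
Refine {G,H,I,O,U} on symbol 0: members go to different blocks, giving {G,H,I} and {O,U}.
Stable partition: {J,Q} | {G,H,I} | {O,U} — 3 equivalence classes.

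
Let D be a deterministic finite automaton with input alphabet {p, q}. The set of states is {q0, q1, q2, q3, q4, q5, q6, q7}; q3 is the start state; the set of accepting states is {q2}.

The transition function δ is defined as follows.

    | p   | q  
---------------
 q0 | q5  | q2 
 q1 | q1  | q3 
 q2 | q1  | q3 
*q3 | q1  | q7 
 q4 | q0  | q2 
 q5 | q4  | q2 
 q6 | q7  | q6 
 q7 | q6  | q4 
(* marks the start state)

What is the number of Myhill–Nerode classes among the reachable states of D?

6

All states are reachable from the start state.
P0 = {q2} | {q0,q1,q3,q4,q5,q6,q7}.
Split {q0,q1,q3,q4,q5,q6,q7} by δ(·,q) → {q1,q3,q6,q7} and {q0,q4,q5}.
Split {q1,q3,q6,q7} by δ(·,q) → {q1,q3,q6} and {q7}.
Split {q1,q3,q6} by δ(·,p) → {q1,q3} and {q6}.
On input q, block {q1,q3} splits into {q1} and {q3}.
The partition is now stable with 6 blocks: {q2} | {q1} | {q0,q4,q5} | {q7} | {q6} | {q3}.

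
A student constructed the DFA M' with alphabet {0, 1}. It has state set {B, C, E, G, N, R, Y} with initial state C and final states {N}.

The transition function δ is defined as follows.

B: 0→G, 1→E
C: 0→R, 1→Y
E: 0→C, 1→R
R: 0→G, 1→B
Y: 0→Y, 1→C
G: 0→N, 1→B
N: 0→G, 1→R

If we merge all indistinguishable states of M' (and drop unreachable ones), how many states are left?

All states are reachable from the start state.
Start with accepting vs non-accepting: {N} | {B,C,E,G,R,Y}.
Split {B,C,E,G,R,Y} by δ(·,0) → {B,C,E,R,Y} and {G}.
On input 0, block {B,C,E,R,Y} splits into {C,E,Y} and {B,R}.
Refine {C,E,Y} on symbol 0: members go to different blocks, giving {E,Y} and {C}.
Refine {E,Y} on symbol 0: members go to different blocks, giving {Y} and {E}.
Refine {B,R} on symbol 1: members go to different blocks, giving {B} and {R}.
No further refinement is possible. Final partition (7 blocks): {N} | {Y} | {G} | {B} | {C} | {E} | {R}.

7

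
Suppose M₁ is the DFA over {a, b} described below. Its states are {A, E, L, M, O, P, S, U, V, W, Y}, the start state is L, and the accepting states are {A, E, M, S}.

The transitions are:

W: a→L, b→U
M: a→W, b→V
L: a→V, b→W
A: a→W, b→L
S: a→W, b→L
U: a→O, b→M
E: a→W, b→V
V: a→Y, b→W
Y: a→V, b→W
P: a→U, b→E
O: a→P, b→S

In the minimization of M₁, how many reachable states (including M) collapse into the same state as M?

States {A} cannot be reached from the start state, so discard them.
P0 = {E,M,S} | {L,O,P,U,V,W,Y}.
Split {L,O,P,U,V,W,Y} by δ(·,b) → {L,V,W,Y} and {O,P,U}.
Split {L,V,W,Y} by δ(·,b) → {L,V,Y} and {W}.
Stable partition: {E,M,S} | {L,V,Y} | {O,P,U} | {W} — 4 equivalence classes.
State M belongs to the block {E,M,S}, which has 3 states.

3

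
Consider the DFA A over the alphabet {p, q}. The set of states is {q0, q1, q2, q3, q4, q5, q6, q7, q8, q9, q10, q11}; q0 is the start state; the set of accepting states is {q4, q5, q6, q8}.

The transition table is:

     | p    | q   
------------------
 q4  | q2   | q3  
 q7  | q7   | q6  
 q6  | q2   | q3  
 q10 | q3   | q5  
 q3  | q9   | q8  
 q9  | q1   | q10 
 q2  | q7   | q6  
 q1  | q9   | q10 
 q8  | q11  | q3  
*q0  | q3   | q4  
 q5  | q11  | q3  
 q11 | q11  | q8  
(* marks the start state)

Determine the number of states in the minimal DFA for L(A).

5

Start with accepting vs non-accepting: {q4,q5,q6,q8} | {q0,q1,q2,q3,q7,q9,q10,q11}.
Split {q0,q1,q2,q3,q7,q9,q10,q11} by δ(·,q) → {q0,q2,q3,q7,q10,q11} and {q1,q9}.
Split {q0,q2,q3,q7,q10,q11} by δ(·,p) → {q0,q2,q7,q10,q11} and {q3}.
On input p, block {q0,q2,q7,q10,q11} splits into {q2,q7,q11} and {q0,q10}.
Stable partition: {q4,q5,q6,q8} | {q2,q7,q11} | {q1,q9} | {q3} | {q0,q10} — 5 equivalence classes.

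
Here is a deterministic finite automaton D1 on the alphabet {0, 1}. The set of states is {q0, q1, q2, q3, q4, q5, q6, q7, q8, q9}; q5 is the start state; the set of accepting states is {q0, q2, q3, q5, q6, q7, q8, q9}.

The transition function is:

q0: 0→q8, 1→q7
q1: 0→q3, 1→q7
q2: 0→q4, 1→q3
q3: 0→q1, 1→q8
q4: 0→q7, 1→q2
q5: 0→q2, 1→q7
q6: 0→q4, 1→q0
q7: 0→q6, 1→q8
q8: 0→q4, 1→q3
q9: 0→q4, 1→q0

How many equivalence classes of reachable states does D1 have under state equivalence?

Reachable states from the start: {q0,q1,q2,q3,q4,q5,q6,q7,q8}. Unreachable: {q9} — drop them.
Initial partition by acceptance: {q0,q2,q3,q5,q6,q7,q8} | {q1,q4}.
Refine {q0,q2,q3,q5,q6,q7,q8} on symbol 0: members go to different blocks, giving {q2,q3,q6,q8} and {q0,q5,q7}.
Split {q2,q3,q6,q8} by δ(·,1) → {q2,q3,q8} and {q6}.
On input 0, block {q1,q4} splits into {q1} and {q4}.
Split {q2,q3,q8} by δ(·,0) → {q2,q8} and {q3}.
On input 0, block {q0,q5,q7} splits into {q0,q5} and {q7}.
Stable partition: {q2,q8} | {q1} | {q0,q5} | {q6} | {q4} | {q3} | {q7} — 7 equivalence classes.

7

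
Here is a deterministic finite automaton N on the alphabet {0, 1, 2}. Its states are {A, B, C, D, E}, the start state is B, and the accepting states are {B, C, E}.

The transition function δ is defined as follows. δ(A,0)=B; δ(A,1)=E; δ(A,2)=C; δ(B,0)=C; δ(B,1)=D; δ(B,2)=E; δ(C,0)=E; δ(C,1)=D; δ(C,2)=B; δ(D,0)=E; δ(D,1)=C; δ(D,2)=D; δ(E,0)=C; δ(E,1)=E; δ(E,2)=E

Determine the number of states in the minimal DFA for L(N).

States {A} cannot be reached from the start state, so discard them.
P0 = {B,C,E} | {D}.
Refine {B,C,E} on symbol 1: members go to different blocks, giving {B,C} and {E}.
Refine {B,C} on symbol 0: members go to different blocks, giving {B} and {C}.
No further refinement is possible. Final partition (4 blocks): {B} | {D} | {E} | {C}.

4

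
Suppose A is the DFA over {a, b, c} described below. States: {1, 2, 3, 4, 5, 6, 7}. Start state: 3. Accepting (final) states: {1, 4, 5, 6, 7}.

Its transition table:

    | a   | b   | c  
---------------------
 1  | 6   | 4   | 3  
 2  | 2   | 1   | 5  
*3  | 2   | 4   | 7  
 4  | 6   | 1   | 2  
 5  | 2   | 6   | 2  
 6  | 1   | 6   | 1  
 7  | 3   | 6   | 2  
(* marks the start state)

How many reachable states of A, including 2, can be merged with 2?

All states are reachable from the start state.
Start with accepting vs non-accepting: {1,4,5,6,7} | {2,3}.
On input a, block {1,4,5,6,7} splits into {1,4,6} and {5,7}.
Refine {1,4,6} on symbol c: members go to different blocks, giving {1,4} and {6}.
No further refinement is possible. Final partition (4 blocks): {1,4} | {2,3} | {5,7} | {6}.
State 2 belongs to the block {2,3}, which has 2 states.

2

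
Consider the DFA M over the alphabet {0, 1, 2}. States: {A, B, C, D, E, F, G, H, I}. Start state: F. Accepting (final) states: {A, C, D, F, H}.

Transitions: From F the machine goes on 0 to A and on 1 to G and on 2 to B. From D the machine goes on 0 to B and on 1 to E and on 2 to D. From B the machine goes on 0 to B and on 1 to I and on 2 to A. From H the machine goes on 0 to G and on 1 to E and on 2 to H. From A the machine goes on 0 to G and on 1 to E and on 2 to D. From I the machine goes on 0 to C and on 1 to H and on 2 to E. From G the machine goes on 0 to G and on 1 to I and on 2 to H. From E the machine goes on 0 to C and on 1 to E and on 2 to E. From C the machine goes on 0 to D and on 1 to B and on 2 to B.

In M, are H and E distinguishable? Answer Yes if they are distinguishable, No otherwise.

Yes

P0 = {A,C,D,F,H} | {B,E,G,I}.
Refine {A,C,D,F,H} on symbol 0: members go to different blocks, giving {A,D,H} and {C,F}.
Split {B,E,G,I} by δ(·,0) → {B,G} and {E,I}.
Split {E,I} by δ(·,1) → {E} and {I}.
The partition is now stable with 5 blocks: {A,D,H} | {B,G} | {C,F} | {E} | {I}.
H and E end up in different blocks, so they are distinguishable. For instance, the string 'ε' is accepted from only H.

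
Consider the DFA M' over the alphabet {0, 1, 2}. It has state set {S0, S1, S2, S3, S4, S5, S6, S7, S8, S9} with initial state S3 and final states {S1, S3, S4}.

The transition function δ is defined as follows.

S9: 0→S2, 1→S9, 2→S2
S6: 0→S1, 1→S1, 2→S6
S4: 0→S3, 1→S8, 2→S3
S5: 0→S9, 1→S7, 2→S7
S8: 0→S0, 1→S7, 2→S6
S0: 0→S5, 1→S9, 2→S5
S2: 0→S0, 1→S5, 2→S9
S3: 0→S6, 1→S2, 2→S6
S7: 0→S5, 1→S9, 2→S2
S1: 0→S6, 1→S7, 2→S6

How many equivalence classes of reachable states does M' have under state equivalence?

States {S4,S8} cannot be reached from the start state, so discard them.
P0 = {S1,S3} | {S0,S2,S5,S6,S7,S9}.
Split {S0,S2,S5,S6,S7,S9} by δ(·,0) → {S0,S2,S5,S7,S9} and {S6}.
Stable partition: {S1,S3} | {S0,S2,S5,S7,S9} | {S6} — 3 equivalence classes.

3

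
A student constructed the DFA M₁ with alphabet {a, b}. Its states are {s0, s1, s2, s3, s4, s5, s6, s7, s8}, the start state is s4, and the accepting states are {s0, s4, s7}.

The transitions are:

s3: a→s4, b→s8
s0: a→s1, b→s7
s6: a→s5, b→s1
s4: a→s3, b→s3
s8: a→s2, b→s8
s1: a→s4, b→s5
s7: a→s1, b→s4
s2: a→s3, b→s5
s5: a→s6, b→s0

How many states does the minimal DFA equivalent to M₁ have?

Initial partition by acceptance: {s0,s4,s7} | {s1,s2,s3,s5,s6,s8}.
On input b, block {s0,s4,s7} splits into {s0,s7} and {s4}.
Split {s0,s7} by δ(·,b) → {s0} and {s7}.
Refine {s1,s2,s3,s5,s6,s8} on symbol a: members go to different blocks, giving {s2,s5,s6,s8} and {s1,s3}.
Split {s2,s5,s6,s8} by δ(·,a) → {s5,s6,s8} and {s2}.
Split {s5,s6,s8} by δ(·,a) → {s5,s6} and {s8}.
Split {s5,s6} by δ(·,b) → {s5} and {s6}.
Split {s1,s3} by δ(·,b) → {s1} and {s3}.
Stable partition: {s0} | {s5} | {s4} | {s7} | {s1} | {s2} | {s8} | {s6} | {s3} — 9 equivalence classes.

9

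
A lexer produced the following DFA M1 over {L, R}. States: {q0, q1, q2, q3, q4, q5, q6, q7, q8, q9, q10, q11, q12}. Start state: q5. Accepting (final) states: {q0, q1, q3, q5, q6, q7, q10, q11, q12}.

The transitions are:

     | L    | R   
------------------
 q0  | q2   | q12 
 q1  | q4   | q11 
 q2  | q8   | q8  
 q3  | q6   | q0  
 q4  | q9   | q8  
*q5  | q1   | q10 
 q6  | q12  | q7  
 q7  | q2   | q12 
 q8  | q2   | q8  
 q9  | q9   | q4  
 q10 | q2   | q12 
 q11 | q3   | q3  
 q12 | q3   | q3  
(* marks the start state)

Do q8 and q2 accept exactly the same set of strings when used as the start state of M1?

Yes

Every state is reachable, so we keep all 13.
Start with accepting vs non-accepting: {q0,q1,q3,q5,q6,q7,q10,q11,q12} | {q2,q4,q8,q9}.
On input L, block {q0,q1,q3,q5,q6,q7,q10,q11,q12} splits into {q3,q5,q6,q11,q12} and {q0,q1,q7,q10}.
Split {q3,q5,q6,q11,q12} by δ(·,L) → {q3,q6,q11,q12} and {q5}.
On input R, block {q3,q6,q11,q12} splits into {q3,q6} and {q11,q12}.
Split {q3,q6} by δ(·,L) → {q3} and {q6}.
No further refinement is possible. Final partition (6 blocks): {q3} | {q2,q4,q8,q9} | {q0,q1,q7,q10} | {q5} | {q11,q12} | {q6}.
q8 and q2 lie in the same block of the stable partition, so they are equivalent — no string distinguishes them.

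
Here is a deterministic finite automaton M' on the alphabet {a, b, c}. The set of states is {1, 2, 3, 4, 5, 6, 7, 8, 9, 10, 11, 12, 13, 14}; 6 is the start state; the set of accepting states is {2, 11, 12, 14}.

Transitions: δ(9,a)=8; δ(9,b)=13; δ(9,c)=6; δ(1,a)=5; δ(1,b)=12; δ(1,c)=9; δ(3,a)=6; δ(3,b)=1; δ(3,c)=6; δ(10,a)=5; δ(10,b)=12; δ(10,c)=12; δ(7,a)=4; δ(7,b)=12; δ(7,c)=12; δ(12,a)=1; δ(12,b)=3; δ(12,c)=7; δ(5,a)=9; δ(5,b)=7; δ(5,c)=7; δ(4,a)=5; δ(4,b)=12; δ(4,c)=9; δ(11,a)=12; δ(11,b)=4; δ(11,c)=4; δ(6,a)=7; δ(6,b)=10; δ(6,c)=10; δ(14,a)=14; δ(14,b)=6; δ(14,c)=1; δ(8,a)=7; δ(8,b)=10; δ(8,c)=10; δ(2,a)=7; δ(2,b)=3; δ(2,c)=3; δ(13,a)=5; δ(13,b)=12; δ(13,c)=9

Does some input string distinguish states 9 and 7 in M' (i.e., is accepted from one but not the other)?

States {2,11,14} cannot be reached from the start state, so discard them.
P0 = {12} | {1,3,4,5,6,7,8,9,10,13}.
Refine {1,3,4,5,6,7,8,9,10,13} on symbol b: members go to different blocks, giving {1,4,7,10,13} and {3,5,6,8,9}.
Split {1,4,7,10,13} by δ(·,a) → {1,4,10,13} and {7}.
On input c, block {1,4,10,13} splits into {1,4,13} and {10}.
Split {3,5,6,8,9} by δ(·,a) → {3,5,9} and {6,8}.
On input a, block {3,5,9} splits into {3,9} and {5}.
The partition is now stable with 7 blocks: {12} | {1,4,13} | {3,9} | {7} | {10} | {6,8} | {5}.
9 and 7 end up in different blocks, so they are distinguishable. For instance, the string 'b' is accepted from only 7.

Yes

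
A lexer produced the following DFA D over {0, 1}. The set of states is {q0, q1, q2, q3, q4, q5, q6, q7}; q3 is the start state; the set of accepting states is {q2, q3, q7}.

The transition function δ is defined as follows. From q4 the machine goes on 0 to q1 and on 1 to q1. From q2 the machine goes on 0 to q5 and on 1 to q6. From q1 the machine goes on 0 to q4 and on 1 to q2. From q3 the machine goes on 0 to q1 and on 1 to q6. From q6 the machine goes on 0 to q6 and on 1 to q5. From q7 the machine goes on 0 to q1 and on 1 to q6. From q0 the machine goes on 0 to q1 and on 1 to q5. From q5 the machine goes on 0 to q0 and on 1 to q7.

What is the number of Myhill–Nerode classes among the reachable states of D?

4

Every state is reachable, so we keep all 8.
P0 = {q2,q3,q7} | {q0,q1,q4,q5,q6}.
On input 1, block {q0,q1,q4,q5,q6} splits into {q0,q4,q6} and {q1,q5}.
On input 0, block {q0,q4,q6} splits into {q0,q4} and {q6}.
The partition is now stable with 4 blocks: {q2,q3,q7} | {q0,q4} | {q1,q5} | {q6}.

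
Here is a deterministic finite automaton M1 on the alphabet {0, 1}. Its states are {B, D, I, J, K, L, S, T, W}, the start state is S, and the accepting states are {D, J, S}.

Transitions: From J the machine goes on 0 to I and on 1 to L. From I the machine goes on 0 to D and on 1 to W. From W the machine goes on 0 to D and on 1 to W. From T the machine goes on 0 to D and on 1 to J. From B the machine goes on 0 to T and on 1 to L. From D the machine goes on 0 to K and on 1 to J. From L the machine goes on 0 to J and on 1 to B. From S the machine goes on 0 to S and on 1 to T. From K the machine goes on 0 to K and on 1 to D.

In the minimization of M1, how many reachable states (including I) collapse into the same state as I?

Initial partition by acceptance: {D,J,S} | {B,I,K,L,T,W}.
Refine {D,J,S} on symbol 0: members go to different blocks, giving {D,J} and {S}.
On input 1, block {D,J} splits into {D} and {J}.
Refine {B,I,K,L,T,W} on symbol 0: members go to different blocks, giving {I,T,W} and {B,K} and {L}.
Refine {I,T,W} on symbol 1: members go to different blocks, giving {I,W} and {T}.
On input 0, block {B,K} splits into {K} and {B}.
No further refinement is possible. Final partition (8 blocks): {D} | {I,W} | {S} | {J} | {K} | {L} | {T} | {B}.
State I belongs to the block {I,W}, which has 2 states.

2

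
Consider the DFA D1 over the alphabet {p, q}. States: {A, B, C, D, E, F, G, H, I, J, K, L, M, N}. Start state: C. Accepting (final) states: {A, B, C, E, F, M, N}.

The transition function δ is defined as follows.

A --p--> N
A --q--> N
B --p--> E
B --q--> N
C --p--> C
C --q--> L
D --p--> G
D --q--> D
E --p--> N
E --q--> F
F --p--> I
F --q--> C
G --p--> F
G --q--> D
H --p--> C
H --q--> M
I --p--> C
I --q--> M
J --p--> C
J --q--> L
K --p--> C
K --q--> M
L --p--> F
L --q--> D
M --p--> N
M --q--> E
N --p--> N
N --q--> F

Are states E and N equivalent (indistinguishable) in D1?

Reachable states from the start: {C,D,E,F,G,I,L,M,N}. Unreachable: {A,B,H,J,K} — drop them.
Start with accepting vs non-accepting: {C,E,F,M,N} | {D,G,I,L}.
Split {C,E,F,M,N} by δ(·,p) → {C,E,M,N} and {F}.
On input q, block {C,E,M,N} splits into {E,N} and {C} and {M}.
Split {D,G,I,L} by δ(·,p) → {G,L} and {D} and {I}.
The partition is now stable with 7 blocks: {E,N} | {G,L} | {F} | {C} | {M} | {D} | {I}.
E and N lie in the same block of the stable partition, so they are equivalent — no string distinguishes them.

Yes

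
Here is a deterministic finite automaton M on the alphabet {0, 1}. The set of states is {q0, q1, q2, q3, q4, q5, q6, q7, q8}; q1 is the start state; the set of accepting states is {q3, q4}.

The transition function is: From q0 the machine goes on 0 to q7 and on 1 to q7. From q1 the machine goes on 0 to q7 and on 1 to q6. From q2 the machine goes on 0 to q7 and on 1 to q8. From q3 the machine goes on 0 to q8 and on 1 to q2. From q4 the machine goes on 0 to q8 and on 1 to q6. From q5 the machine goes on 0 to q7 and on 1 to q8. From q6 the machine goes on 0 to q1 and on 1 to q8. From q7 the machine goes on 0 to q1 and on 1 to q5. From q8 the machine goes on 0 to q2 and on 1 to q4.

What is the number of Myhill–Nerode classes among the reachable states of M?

4

States {q0,q3} cannot be reached from the start state, so discard them.
P0 = {q4} | {q1,q2,q5,q6,q7,q8}.
Split {q1,q2,q5,q6,q7,q8} by δ(·,1) → {q1,q2,q5,q6,q7} and {q8}.
Split {q1,q2,q5,q6,q7} by δ(·,1) → {q2,q5,q6} and {q1,q7}.
The partition is now stable with 4 blocks: {q4} | {q2,q5,q6} | {q8} | {q1,q7}.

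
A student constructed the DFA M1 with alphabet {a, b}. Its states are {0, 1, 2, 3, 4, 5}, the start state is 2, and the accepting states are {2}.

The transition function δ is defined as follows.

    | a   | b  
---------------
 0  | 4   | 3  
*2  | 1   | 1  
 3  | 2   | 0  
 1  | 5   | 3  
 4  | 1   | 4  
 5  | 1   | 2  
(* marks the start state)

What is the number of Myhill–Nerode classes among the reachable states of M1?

6

All states are reachable from the start state.
P0 = {2} | {0,1,3,4,5}.
Refine {0,1,3,4,5} on symbol a: members go to different blocks, giving {0,1,4,5} and {3}.
Split {0,1,4,5} by δ(·,b) → {0,1} and {4} and {5}.
On input a, block {0,1} splits into {0} and {1}.
Stable partition: {2} | {0} | {3} | {4} | {5} | {1} — 6 equivalence classes.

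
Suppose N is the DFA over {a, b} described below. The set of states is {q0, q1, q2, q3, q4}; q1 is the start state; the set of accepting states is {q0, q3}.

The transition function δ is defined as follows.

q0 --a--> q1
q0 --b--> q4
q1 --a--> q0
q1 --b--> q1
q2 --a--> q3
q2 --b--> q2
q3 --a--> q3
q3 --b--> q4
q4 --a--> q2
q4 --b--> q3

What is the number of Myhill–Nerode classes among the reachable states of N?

Initial partition by acceptance: {q0,q3} | {q1,q2,q4}.
Split {q0,q3} by δ(·,a) → {q0} and {q3}.
Split {q1,q2,q4} by δ(·,a) → {q1} and {q2} and {q4}.
The partition is now stable with 5 blocks: {q0} | {q1} | {q3} | {q2} | {q4}.

5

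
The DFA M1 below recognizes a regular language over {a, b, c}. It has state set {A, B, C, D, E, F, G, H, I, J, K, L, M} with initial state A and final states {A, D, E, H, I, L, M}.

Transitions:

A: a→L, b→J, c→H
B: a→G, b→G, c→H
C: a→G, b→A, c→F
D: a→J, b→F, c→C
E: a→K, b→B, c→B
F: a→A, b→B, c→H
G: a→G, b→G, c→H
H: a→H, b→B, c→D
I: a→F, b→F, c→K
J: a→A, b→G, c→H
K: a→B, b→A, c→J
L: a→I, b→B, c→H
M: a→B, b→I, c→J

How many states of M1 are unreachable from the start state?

No path from A leads to E, M; the other 11 states are all reachable.

2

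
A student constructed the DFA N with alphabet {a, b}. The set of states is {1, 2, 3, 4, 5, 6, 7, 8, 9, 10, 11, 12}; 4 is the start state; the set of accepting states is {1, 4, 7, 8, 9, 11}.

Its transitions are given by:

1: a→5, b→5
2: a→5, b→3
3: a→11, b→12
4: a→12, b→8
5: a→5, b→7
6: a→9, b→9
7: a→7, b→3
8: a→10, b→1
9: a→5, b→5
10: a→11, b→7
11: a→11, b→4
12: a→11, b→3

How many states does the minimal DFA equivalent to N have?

8

First remove the unreachable states {2,6,9}; 9 states remain.
P0 = {1,4,7,8,11} | {3,5,10,12}.
Split {1,4,7,8,11} by δ(·,a) → {1,4,8} and {7,11}.
On input b, block {1,4,8} splits into {4,8} and {1}.
Split {4,8} by δ(·,b) → {4} and {8}.
Split {3,5,10,12} by δ(·,a) → {3,10,12} and {5}.
Refine {3,10,12} on symbol b: members go to different blocks, giving {3,12} and {10}.
Refine {7,11} on symbol b: members go to different blocks, giving {7} and {11}.
Stable partition: {4} | {3,12} | {7} | {1} | {8} | {5} | {10} | {11} — 8 equivalence classes.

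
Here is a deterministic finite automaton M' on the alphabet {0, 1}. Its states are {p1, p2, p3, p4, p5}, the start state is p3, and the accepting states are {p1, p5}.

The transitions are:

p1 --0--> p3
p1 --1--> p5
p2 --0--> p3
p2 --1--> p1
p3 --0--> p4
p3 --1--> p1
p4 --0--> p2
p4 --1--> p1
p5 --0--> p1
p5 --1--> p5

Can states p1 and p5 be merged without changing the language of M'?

Every state is reachable, so we keep all 5.
P0 = {p1,p5} | {p2,p3,p4}.
On input 0, block {p1,p5} splits into {p1} and {p5}.
Stable partition: {p1} | {p2,p3,p4} | {p5} — 3 equivalence classes.
p1 and p5 end up in different blocks, so they are distinguishable. For instance, the string '0' is accepted from only p5.

No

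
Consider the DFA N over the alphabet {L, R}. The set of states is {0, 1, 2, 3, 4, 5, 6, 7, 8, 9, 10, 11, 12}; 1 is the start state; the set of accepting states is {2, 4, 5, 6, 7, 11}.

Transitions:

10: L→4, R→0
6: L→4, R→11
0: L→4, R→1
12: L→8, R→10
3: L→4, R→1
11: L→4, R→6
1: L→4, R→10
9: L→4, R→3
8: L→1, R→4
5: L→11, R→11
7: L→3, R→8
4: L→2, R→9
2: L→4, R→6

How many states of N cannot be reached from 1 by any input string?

BFS from 1 reaches {0, 1, 2, 3, 4, 6, 9, 10, 11}; the 4 state(s) 5, 7, 8, 12 are never visited.

4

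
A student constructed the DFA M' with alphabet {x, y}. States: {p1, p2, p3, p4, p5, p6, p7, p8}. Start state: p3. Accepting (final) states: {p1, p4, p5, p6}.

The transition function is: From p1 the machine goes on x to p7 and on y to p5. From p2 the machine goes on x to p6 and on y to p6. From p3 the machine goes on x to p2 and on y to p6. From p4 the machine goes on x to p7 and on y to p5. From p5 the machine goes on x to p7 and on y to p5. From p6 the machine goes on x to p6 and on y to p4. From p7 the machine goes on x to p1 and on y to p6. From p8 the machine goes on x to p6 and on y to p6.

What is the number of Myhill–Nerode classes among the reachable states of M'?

Reachable states from the start: {p1,p2,p3,p4,p5,p6,p7}. Unreachable: {p8} — drop them.
Start with accepting vs non-accepting: {p1,p4,p5,p6} | {p2,p3,p7}.
Split {p1,p4,p5,p6} by δ(·,x) → {p1,p4,p5} and {p6}.
Refine {p2,p3,p7} on symbol x: members go to different blocks, giving {p2} and {p3} and {p7}.
No further refinement is possible. Final partition (5 blocks): {p1,p4,p5} | {p2} | {p6} | {p3} | {p7}.

5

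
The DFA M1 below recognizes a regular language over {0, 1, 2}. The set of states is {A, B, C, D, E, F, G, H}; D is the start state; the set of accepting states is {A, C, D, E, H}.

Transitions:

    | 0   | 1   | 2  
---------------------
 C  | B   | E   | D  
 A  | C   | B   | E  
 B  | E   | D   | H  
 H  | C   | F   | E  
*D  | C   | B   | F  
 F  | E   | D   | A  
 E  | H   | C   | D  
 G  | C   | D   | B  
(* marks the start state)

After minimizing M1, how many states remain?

5

First remove the unreachable states {G}; 7 states remain.
Start with accepting vs non-accepting: {A,C,D,E,H} | {B,F}.
On input 0, block {A,C,D,E,H} splits into {A,D,E,H} and {C}.
On input 0, block {A,D,E,H} splits into {A,D,H} and {E}.
Refine {A,D,H} on symbol 2: members go to different blocks, giving {A,H} and {D}.
Stable partition: {A,H} | {B,F} | {C} | {E} | {D} — 5 equivalence classes.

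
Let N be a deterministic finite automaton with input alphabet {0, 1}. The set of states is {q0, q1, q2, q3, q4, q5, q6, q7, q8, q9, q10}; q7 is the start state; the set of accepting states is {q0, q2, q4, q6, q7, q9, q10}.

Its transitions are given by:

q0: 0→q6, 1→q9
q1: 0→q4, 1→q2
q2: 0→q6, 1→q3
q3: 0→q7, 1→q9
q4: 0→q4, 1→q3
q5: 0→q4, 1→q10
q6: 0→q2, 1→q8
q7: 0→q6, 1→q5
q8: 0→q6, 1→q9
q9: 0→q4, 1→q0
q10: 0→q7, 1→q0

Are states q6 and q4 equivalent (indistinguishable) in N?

States {q1} cannot be reached from the start state, so discard them.
Start with accepting vs non-accepting: {q0,q2,q4,q6,q7,q9,q10} | {q3,q5,q8}.
Refine {q0,q2,q4,q6,q7,q9,q10} on symbol 1: members go to different blocks, giving {q2,q4,q6,q7} and {q0,q9,q10}.
No further refinement is possible. Final partition (3 blocks): {q2,q4,q6,q7} | {q3,q5,q8} | {q0,q9,q10}.
q6 and q4 lie in the same block of the stable partition, so they are equivalent — no string distinguishes them.

Yes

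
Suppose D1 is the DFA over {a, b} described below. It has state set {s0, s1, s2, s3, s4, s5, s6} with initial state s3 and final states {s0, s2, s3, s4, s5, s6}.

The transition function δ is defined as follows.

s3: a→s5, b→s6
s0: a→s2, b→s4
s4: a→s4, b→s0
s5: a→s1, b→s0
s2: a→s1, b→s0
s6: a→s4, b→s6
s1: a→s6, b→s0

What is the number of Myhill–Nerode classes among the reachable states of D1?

All states are reachable from the start state.
Initial partition by acceptance: {s0,s2,s3,s4,s5,s6} | {s1}.
Split {s0,s2,s3,s4,s5,s6} by δ(·,a) → {s0,s3,s4,s6} and {s2,s5}.
Split {s0,s3,s4,s6} by δ(·,a) → {s0,s3} and {s4,s6}.
On input b, block {s4,s6} splits into {s4} and {s6}.
On input b, block {s0,s3} splits into {s0} and {s3}.
Stable partition: {s0} | {s1} | {s2,s5} | {s4} | {s6} | {s3} — 6 equivalence classes.

6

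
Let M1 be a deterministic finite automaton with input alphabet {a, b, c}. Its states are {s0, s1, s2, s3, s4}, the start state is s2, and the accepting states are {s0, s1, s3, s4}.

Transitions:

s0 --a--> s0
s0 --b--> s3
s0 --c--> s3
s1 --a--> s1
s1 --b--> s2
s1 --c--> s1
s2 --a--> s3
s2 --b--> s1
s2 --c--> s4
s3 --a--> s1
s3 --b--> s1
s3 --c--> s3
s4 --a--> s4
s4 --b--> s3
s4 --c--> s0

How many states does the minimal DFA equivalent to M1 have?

P0 = {s0,s1,s3,s4} | {s2}.
Split {s0,s1,s3,s4} by δ(·,b) → {s0,s3,s4} and {s1}.
Split {s0,s3,s4} by δ(·,a) → {s0,s4} and {s3}.
On input c, block {s0,s4} splits into {s0} and {s4}.
No further refinement is possible. Final partition (5 blocks): {s0} | {s2} | {s1} | {s3} | {s4}.

5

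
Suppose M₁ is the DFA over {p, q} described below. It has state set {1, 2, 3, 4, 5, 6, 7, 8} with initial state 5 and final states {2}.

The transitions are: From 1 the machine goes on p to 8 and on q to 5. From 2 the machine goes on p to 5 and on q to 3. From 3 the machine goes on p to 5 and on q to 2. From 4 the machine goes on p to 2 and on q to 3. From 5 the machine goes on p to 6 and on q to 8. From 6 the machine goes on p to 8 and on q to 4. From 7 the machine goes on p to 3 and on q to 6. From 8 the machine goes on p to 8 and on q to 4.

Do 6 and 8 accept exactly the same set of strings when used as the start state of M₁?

States {1,7} cannot be reached from the start state, so discard them.
Start with accepting vs non-accepting: {2} | {3,4,5,6,8}.
Refine {3,4,5,6,8} on symbol p: members go to different blocks, giving {3,5,6,8} and {4}.
Split {3,5,6,8} by δ(·,q) → {6,8} and {3} and {5}.
The partition is now stable with 5 blocks: {2} | {6,8} | {4} | {3} | {5}.
6 and 8 lie in the same block of the stable partition, so they are equivalent — no string distinguishes them.

Yes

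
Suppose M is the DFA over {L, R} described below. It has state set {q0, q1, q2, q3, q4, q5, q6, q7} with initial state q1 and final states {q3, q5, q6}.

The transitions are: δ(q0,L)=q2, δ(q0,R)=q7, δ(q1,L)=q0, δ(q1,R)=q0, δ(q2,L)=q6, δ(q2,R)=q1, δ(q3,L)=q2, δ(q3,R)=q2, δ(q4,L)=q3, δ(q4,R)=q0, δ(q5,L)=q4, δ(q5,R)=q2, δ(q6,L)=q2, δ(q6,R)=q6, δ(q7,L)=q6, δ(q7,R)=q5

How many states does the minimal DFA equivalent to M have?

8

Every state is reachable, so we keep all 8.
Start with accepting vs non-accepting: {q3,q5,q6} | {q0,q1,q2,q4,q7}.
On input R, block {q3,q5,q6} splits into {q3,q5} and {q6}.
Refine {q0,q1,q2,q4,q7} on symbol L: members go to different blocks, giving {q0,q1} and {q2,q7} and {q4}.
Refine {q3,q5} on symbol L: members go to different blocks, giving {q3} and {q5}.
Split {q0,q1} by δ(·,L) → {q0} and {q1}.
On input R, block {q2,q7} splits into {q2} and {q7}.
No further refinement is possible. Final partition (8 blocks): {q3} | {q0} | {q6} | {q2} | {q4} | {q5} | {q1} | {q7}.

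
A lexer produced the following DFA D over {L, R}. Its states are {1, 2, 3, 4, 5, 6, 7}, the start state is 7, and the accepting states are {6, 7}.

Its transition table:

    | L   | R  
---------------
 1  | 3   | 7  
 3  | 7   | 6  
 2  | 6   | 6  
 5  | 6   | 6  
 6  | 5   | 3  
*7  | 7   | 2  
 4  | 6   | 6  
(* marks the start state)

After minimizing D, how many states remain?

4

First remove the unreachable states {1,4}; 5 states remain.
Initial partition by acceptance: {6,7} | {2,3,5}.
Split {6,7} by δ(·,L) → {6} and {7}.
Refine {2,3,5} on symbol L: members go to different blocks, giving {2,5} and {3}.
No further refinement is possible. Final partition (4 blocks): {6} | {2,5} | {7} | {3}.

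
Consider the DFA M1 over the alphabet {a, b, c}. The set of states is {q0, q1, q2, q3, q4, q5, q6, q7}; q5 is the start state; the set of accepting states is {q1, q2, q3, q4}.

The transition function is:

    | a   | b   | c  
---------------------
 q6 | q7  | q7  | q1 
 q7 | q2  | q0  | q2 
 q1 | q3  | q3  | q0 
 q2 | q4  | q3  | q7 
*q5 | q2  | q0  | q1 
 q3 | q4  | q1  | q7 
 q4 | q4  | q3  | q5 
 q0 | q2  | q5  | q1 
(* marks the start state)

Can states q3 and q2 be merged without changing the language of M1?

First remove the unreachable states {q6}; 7 states remain.
Start with accepting vs non-accepting: {q1,q2,q3,q4} | {q0,q5,q7}.
No further refinement is possible. Final partition (2 blocks): {q1,q2,q3,q4} | {q0,q5,q7}.
q3 and q2 lie in the same block of the stable partition, so they are equivalent — no string distinguishes them.

Yes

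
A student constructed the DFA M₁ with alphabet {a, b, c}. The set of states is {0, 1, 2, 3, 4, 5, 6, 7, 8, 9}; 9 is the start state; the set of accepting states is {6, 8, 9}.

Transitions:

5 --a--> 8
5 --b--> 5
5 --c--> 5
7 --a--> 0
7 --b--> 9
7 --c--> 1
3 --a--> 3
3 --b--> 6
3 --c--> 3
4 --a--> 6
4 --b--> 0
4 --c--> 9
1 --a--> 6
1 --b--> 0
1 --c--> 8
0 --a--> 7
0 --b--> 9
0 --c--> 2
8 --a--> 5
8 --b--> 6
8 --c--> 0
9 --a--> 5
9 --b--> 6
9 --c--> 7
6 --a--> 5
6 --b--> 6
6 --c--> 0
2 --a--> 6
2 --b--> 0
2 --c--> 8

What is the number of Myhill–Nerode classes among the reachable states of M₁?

Reachable states from the start: {0,1,2,5,6,7,8,9}. Unreachable: {3,4} — drop them.
P0 = {6,8,9} | {0,1,2,5,7}.
On input a, block {0,1,2,5,7} splits into {1,2,5} and {0,7}.
On input b, block {1,2,5} splits into {1,2} and {5}.
No further refinement is possible. Final partition (4 blocks): {6,8,9} | {1,2} | {0,7} | {5}.

4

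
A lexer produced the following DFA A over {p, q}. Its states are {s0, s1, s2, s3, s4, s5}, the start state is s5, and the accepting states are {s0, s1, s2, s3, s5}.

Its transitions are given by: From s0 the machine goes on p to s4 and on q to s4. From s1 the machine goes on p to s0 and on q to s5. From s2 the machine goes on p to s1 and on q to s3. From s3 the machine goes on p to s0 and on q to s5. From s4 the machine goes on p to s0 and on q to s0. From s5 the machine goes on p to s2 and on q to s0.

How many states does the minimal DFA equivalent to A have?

5

Every state is reachable, so we keep all 6.
P0 = {s0,s1,s2,s3,s5} | {s4}.
On input p, block {s0,s1,s2,s3,s5} splits into {s1,s2,s3,s5} and {s0}.
Refine {s1,s2,s3,s5} on symbol p: members go to different blocks, giving {s1,s3} and {s2,s5}.
Split {s2,s5} by δ(·,p) → {s2} and {s5}.
No further refinement is possible. Final partition (5 blocks): {s1,s3} | {s4} | {s0} | {s2} | {s5}.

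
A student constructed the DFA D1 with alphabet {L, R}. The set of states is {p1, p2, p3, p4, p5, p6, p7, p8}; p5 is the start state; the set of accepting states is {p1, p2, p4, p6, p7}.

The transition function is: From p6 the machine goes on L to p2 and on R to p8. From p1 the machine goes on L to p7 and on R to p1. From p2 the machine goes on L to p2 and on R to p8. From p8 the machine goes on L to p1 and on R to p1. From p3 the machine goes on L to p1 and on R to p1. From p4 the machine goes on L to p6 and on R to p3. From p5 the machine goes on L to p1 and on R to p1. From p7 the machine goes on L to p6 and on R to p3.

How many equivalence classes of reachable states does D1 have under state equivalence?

Reachable states from the start: {p1,p2,p3,p5,p6,p7,p8}. Unreachable: {p4} — drop them.
Initial partition by acceptance: {p1,p2,p6,p7} | {p3,p5,p8}.
Split {p1,p2,p6,p7} by δ(·,R) → {p2,p6,p7} and {p1}.
The partition is now stable with 3 blocks: {p2,p6,p7} | {p3,p5,p8} | {p1}.

3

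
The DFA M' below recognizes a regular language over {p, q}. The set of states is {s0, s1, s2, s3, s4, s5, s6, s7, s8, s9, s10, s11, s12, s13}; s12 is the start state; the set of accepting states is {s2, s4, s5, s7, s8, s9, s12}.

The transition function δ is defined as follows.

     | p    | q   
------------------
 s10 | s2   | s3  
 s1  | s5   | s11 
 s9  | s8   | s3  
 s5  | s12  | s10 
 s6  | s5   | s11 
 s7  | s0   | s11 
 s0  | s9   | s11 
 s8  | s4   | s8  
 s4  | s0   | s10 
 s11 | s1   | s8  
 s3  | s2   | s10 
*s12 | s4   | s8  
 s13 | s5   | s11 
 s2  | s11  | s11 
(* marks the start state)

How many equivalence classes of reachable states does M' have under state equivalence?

First remove the unreachable states {s6,s7,s13}; 11 states remain.
Initial partition by acceptance: {s2,s4,s5,s8,s9,s12} | {s0,s1,s3,s10,s11}.
Refine {s2,s4,s5,s8,s9,s12} on symbol p: members go to different blocks, giving {s5,s8,s9,s12} and {s2,s4}.
On input p, block {s5,s8,s9,s12} splits into {s5,s9} and {s8,s12}.
Split {s0,s1,s3,s10,s11} by δ(·,p) → {s0,s1} and {s3,s10} and {s11}.
On input p, block {s2,s4} splits into {s2} and {s4}.
Stable partition: {s5,s9} | {s0,s1} | {s2} | {s8,s12} | {s3,s10} | {s11} | {s4} — 7 equivalence classes.

7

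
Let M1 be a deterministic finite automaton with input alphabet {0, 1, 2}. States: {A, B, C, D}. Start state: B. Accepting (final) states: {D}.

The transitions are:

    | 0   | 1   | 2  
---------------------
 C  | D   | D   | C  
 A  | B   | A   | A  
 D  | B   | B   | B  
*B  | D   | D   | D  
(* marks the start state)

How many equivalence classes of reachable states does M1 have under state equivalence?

Reachable states from the start: {B,D}. Unreachable: {A,C} — drop them.
Start with accepting vs non-accepting: {D} | {B}.
Stable partition: {D} | {B} — 2 equivalence classes.

2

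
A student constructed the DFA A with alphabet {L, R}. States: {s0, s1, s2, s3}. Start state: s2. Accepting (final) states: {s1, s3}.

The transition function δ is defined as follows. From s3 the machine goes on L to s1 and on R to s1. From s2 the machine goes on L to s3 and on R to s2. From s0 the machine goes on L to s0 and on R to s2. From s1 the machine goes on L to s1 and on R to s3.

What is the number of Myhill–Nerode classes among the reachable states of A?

2

States {s0} cannot be reached from the start state, so discard them.
Start with accepting vs non-accepting: {s1,s3} | {s2}.
The partition is now stable with 2 blocks: {s1,s3} | {s2}.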